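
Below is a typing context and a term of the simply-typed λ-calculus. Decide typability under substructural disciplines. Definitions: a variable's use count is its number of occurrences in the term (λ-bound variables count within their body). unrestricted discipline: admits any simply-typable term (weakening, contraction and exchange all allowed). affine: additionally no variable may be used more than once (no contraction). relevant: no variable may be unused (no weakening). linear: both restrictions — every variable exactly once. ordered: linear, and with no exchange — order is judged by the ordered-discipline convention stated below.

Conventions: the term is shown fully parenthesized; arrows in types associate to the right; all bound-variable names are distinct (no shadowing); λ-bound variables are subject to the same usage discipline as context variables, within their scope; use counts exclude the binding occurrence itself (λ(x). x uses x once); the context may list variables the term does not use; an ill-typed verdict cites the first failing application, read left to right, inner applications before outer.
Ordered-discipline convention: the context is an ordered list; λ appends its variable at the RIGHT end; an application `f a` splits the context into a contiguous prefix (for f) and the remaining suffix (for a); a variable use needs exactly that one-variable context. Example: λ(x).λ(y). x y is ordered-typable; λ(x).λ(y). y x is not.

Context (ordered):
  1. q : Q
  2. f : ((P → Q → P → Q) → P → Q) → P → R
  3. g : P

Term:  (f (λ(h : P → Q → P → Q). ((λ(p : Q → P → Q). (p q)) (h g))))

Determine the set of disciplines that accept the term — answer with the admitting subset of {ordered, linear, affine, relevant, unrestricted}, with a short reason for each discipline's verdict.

accepted by: linear, affine, relevant, unrestricted
use counts: q: 1, f: 1, g: 1, h (bound): 1, p (bound): 1
order of uses: f, p, q, h, g
typing: the term checks, with type P → R
ordered ✗ (no ordered split (uses run f, p, q, h, g))
linear ✓ (q, f, g, h, p: one use apiece)
affine ✓ (at most one use each (q, f, g, h, p))
relevant ✓ (none of q, f, g, h, p goes unused)
unrestricted ✓ (typability at P → R is all that's needed)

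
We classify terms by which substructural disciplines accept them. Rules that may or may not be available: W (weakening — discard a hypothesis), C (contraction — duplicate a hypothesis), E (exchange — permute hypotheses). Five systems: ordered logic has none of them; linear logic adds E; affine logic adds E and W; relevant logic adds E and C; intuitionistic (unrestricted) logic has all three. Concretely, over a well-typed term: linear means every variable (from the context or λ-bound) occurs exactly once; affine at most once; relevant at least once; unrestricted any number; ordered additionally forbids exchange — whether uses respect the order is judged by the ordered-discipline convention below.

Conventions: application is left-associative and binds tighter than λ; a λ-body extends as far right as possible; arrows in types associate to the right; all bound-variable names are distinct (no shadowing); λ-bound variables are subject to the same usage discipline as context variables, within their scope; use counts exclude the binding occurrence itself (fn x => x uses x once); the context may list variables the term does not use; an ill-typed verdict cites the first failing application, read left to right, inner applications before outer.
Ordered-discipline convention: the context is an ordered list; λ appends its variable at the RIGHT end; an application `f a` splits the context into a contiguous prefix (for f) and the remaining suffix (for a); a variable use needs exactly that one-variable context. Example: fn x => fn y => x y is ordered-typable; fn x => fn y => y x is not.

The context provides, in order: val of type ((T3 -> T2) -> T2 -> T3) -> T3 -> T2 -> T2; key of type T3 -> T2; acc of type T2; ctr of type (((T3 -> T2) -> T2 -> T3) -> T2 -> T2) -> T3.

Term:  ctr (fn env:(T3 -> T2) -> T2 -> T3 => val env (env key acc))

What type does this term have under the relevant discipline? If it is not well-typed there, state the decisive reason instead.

term : T3
usage: val: 1×; key: 1×; acc: 1×; ctr: 1×; env (bound): 2×
uses in reading order: ctr, val, env, env, key, acc
typing: well-typed — term : T3
summary: ordered ✗; linear ✗; affine ✗; relevant ✓; unrestricted ✓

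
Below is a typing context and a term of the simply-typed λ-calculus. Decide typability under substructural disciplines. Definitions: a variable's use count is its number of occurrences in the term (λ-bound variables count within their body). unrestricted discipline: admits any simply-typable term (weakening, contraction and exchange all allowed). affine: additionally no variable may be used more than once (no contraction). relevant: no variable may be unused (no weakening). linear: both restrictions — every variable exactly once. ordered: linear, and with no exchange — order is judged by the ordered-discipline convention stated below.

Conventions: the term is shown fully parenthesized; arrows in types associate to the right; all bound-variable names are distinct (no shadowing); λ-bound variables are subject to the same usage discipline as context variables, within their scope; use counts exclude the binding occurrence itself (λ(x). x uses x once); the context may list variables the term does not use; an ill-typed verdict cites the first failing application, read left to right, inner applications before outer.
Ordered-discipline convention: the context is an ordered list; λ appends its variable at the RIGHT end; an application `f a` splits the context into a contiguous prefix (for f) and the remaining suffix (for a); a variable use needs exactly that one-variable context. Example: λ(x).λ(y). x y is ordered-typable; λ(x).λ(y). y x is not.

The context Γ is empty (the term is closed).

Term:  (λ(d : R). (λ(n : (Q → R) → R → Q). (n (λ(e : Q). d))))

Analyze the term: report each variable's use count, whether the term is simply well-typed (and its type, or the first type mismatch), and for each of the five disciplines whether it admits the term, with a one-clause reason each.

usage: d (bound)=1; n (bound)=1; e (bound)=0
use order (left to right): n, d
typing: the term checks, with type R → ((Q → R) → R → Q) → R → Q
ordered ✗ (e left unused)
linear ✗ (e left unused)
affine ✓ (no duplicate uses among d, n, e)
relevant ✗ (e left unused)
unrestricted ✓ (typability at R → ((Q → R) → R → Q) → R → Q is all that's needed)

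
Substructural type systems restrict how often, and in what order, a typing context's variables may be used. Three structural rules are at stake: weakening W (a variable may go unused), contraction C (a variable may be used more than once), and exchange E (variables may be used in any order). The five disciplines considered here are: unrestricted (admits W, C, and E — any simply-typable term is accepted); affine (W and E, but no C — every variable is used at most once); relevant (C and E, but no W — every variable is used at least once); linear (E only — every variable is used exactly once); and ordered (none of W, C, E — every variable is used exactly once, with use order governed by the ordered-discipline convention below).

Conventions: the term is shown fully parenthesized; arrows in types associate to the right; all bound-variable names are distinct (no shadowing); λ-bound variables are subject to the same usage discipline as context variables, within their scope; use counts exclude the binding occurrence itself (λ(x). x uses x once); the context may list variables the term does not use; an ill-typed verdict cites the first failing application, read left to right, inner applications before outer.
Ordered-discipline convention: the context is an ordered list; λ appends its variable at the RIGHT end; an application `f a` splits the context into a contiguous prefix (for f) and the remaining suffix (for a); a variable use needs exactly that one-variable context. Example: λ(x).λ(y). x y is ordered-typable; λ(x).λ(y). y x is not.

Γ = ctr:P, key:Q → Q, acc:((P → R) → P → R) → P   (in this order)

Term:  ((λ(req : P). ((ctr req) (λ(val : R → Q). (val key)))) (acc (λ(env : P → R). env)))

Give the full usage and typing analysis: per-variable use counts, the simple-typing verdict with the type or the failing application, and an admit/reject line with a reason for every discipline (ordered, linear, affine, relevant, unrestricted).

usage: ctr ×1; key ×1; acc ×1; req (bound) ×1; val (bound) ×1; env (bound) ×1
order of uses: ctr, req, val, key, acc, env
typing: ill-typed: non-arrow in function slot: P
ordered: ✗ — a type mismatch blocks all five
linear: ✗ — the type mismatch rejects it
affine: ✗ — not simply typable
relevant: ✗ — fails simple typing
unrestricted: ✗ — a type mismatch blocks all five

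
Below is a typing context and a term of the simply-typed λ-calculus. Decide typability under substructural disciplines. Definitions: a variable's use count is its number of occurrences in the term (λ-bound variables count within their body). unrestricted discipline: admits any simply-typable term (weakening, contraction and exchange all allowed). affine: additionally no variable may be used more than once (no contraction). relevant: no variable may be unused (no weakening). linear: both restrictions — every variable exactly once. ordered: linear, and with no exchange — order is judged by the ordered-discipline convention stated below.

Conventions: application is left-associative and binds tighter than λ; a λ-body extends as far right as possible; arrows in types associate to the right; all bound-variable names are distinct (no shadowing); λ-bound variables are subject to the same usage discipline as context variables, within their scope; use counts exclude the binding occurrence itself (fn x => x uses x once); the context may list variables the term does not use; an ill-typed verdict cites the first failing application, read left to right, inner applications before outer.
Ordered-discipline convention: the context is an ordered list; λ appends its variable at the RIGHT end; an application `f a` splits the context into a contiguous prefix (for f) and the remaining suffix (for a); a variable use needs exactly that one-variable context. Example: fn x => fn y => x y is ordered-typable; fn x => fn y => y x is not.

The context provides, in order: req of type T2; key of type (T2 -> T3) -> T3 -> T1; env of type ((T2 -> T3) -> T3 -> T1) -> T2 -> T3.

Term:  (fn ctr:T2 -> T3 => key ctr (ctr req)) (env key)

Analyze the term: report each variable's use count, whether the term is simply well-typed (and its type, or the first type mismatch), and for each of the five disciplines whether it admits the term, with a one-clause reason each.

usage: req: 1, key: 2, env: 1, ctr (bound): 2
uses in reading order: key, ctr, ctr, req, env, key
typing: well-typed — term : T1
ordered ✗ (repeated use of key ×2, ctr ×2)
linear ✗ (repeated use of key ×2, ctr ×2)
affine ✗ (repeated use of key ×2, ctr ×2)
relevant ✓ (req, key, env, ctr: all used, weakening unneeded)
unrestricted ✓ (well-typed at T1; no restrictions here)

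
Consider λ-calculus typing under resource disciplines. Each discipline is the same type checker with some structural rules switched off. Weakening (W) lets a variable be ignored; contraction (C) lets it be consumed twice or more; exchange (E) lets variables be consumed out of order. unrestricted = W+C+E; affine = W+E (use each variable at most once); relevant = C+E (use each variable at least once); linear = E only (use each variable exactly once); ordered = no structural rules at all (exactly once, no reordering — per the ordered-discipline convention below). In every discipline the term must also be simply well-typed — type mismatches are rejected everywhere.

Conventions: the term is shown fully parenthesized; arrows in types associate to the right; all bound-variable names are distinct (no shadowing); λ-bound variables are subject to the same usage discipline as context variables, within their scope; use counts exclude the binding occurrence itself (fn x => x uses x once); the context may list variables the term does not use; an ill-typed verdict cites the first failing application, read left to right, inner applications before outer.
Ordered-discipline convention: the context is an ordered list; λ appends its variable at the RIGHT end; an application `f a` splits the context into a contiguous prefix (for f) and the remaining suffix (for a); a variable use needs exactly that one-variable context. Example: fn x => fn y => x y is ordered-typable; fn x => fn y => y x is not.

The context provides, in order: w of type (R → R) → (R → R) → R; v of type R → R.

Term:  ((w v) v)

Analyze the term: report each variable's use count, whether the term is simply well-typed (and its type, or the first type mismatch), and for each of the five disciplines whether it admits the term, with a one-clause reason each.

use counts: w=1; v=2
left-to-right use order: w, v, v
typing: the term checks, with type R
ordered: ✗ — needs contraction — v ×2
linear: ✗ — needs contraction — v ×2
affine: ✗ — needs contraction — v ×2
relevant: ✓ — none of w, v goes unused
unrestricted: ✓ — typability at R is all that's needed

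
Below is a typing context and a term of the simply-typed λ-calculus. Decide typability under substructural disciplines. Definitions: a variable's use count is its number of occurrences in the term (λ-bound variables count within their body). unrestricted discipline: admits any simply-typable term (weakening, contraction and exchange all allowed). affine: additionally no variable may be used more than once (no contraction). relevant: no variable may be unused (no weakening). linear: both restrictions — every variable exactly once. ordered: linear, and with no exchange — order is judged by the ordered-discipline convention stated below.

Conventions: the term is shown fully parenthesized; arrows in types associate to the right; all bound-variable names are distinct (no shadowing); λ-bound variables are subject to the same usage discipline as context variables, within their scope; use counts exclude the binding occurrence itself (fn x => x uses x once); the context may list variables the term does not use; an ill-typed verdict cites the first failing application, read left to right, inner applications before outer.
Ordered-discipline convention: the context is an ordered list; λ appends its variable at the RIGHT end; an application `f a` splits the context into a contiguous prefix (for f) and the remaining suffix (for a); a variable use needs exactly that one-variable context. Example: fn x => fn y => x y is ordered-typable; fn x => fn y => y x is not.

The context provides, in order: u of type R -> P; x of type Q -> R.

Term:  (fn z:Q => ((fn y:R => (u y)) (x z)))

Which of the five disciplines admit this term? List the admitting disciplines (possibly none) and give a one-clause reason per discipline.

admitted in: ordered, linear, affine, relevant, unrestricted
usage: u: 1; x: 1; z (bound): 1; y (bound): 1
left-to-right use order: u, y, x, z
typing: the term checks, with type Q -> P
ordered ✓ (single-use (u, x, z, y), ordered derivation ok)
linear ✓ (single use per variable (u, x, z, y))
affine ✓ (no duplicate uses among u, x, z, y)
relevant ✓ (at least one use each (u, x, z, y))
unrestricted ✓ (typability at Q -> P is all that's needed)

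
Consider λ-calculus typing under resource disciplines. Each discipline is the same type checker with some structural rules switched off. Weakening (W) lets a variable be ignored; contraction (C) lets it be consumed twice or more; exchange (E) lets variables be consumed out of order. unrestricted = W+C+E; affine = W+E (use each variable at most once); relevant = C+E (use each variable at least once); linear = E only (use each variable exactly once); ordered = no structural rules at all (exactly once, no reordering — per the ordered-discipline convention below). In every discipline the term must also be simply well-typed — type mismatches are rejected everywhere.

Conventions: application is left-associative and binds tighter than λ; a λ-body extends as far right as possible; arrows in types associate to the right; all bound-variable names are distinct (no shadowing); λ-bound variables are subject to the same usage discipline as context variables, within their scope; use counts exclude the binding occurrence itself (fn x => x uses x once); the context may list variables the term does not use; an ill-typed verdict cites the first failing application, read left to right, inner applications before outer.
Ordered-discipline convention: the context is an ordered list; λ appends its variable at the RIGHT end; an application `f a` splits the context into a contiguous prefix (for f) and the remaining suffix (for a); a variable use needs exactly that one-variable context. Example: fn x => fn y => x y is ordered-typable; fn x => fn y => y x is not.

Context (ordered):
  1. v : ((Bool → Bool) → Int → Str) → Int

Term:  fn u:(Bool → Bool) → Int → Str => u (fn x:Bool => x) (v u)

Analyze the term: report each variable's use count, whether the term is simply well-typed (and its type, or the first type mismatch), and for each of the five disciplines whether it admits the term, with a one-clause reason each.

counts: v: 1, u (λ-bound): 2, x (λ-bound): 1
use order (left to right): u, x, v, u
typing: the term checks, with type ((Bool → Bool) → Int → Str) → Str
ordered: ✗, u ×2 used more than once (contraction)
linear: ✗, u ×2 used more than once (contraction)
affine: ✗, u ×2 used more than once (contraction)
relevant: ✓, none of v, u, x goes unused
unrestricted: ✓, simply typable at ((Bool → Bool) → Int → Str) → Str; W, C, E all held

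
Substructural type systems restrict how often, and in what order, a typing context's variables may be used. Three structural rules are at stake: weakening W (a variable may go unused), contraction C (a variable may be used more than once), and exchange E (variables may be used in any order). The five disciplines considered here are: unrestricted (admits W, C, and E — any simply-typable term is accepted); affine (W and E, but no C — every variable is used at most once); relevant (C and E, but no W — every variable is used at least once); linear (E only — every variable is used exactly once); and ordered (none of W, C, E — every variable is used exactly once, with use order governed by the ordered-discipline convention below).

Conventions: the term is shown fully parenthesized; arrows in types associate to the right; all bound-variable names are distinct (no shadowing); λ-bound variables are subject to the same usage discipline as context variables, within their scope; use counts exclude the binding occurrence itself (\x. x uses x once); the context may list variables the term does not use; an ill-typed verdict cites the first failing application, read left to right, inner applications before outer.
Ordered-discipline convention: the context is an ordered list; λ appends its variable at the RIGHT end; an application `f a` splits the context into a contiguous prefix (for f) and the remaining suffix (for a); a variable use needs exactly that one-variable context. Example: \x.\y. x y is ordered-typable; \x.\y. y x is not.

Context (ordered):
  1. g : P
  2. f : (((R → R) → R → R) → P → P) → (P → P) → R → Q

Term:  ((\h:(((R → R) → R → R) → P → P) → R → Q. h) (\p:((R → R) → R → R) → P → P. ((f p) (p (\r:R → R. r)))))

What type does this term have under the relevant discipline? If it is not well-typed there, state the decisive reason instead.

not well-typed under relevant — needs weakening: g unused
usage: g: 0×; f: 1×; h (bound): 1×; p (bound): 2×; r (bound): 1×
use order (left to right): h, f, p, p, r
typing: the term checks, with type (((R → R) → R → R) → P → P) → R → Q
all disciplines: ordered ✗, linear ✗, affine ✗, relevant ✗, unrestricted ✓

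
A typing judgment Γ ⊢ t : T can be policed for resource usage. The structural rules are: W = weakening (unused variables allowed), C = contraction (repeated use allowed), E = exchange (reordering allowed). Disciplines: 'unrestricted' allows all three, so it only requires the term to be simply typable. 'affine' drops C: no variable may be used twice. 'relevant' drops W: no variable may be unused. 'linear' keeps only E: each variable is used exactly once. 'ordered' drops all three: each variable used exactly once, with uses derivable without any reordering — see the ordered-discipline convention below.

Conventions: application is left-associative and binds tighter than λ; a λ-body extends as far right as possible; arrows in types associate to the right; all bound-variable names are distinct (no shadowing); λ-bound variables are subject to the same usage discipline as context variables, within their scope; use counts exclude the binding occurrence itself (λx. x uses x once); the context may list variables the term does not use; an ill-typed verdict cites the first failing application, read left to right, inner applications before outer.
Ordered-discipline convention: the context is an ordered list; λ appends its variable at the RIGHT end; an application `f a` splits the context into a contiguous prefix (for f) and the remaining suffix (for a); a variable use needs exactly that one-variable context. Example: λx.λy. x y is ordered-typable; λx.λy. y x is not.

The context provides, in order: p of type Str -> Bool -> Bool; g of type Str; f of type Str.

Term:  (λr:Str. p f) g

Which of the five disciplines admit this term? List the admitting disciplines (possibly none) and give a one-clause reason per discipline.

accepted by: affine, unrestricted
usage: p=1, g=1, f=1, r (λ-bound)=0
left-to-right use order: p, f, g
typing: ✓ — Bool -> Bool
ordered: ✗ — r left unused
linear: ✗ — r left unused
affine: ✓ — at most one use each (p, g, f, r)
relevant: ✗ — r left unused
unrestricted: ✓ — type-checks (Bool -> Bool) and nothing is barred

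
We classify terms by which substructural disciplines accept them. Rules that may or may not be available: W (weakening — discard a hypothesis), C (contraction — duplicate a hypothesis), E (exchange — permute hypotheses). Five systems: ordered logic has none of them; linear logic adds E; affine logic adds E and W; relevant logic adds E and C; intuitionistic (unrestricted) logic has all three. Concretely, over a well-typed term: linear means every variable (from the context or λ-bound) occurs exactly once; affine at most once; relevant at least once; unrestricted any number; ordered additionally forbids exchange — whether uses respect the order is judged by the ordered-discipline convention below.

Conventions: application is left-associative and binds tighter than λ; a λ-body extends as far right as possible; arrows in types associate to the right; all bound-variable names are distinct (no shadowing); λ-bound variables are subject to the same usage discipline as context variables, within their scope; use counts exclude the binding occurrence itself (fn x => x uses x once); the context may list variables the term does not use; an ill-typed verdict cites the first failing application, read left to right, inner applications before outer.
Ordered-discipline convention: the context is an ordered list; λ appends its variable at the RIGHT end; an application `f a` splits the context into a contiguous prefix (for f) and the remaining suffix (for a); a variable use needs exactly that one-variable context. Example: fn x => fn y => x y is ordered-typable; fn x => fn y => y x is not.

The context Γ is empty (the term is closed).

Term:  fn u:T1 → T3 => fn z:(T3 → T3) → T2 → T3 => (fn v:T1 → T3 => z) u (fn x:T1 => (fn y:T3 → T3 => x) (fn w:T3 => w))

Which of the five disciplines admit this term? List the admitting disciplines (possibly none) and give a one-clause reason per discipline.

admitted by: none
counts: u [bound]=1; z [bound]=1; v [bound]=0; x [bound]=1; y [bound]=0; w [bound]=1
order of uses: z, u, x, w
typing: ill-typed: an application expects T3 → T3 but receives T1 → T1
ordered ✗ (the type mismatch rejects it)
linear ✗ (not simply typable)
affine ✗ (fails simple typing)
relevant ✗ (a type mismatch blocks all five)
unrestricted ✗ (the type mismatch rejects it)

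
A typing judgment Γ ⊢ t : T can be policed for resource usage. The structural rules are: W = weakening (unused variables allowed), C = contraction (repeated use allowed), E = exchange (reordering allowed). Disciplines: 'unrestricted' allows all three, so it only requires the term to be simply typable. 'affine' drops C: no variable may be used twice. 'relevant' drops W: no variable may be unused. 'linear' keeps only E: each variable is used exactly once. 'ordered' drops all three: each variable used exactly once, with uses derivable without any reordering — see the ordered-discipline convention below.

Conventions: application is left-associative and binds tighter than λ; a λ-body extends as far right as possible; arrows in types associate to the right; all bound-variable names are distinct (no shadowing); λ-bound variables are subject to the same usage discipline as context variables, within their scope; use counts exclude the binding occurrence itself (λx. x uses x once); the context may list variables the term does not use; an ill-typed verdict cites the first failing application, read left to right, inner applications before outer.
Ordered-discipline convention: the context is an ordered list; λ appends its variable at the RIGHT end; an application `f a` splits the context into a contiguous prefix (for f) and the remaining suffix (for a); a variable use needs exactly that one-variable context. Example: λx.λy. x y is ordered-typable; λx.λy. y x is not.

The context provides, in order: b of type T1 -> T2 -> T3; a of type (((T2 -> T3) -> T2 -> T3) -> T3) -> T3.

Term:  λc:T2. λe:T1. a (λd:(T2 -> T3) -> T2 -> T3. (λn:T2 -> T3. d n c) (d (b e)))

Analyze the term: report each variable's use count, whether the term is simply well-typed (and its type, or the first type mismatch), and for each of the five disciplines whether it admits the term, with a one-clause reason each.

usage: b=1; a=1; c (bound)=1; e (bound)=1; d (bound)=2; n (bound)=1
order of uses: a, d, n, c, d, b, e
typing: ✓ — T2 -> T1 -> T3
ordered: ✗ — d ×2 used more than once (contraction)
linear: ✗ — d ×2 used more than once (contraction)
affine: ✗ — d ×2 used more than once (contraction)
relevant: ✓ — b, a, c, e, d, n: all used, weakening unneeded
unrestricted: ✓ — typability at T2 -> T1 -> T3 is all that's needed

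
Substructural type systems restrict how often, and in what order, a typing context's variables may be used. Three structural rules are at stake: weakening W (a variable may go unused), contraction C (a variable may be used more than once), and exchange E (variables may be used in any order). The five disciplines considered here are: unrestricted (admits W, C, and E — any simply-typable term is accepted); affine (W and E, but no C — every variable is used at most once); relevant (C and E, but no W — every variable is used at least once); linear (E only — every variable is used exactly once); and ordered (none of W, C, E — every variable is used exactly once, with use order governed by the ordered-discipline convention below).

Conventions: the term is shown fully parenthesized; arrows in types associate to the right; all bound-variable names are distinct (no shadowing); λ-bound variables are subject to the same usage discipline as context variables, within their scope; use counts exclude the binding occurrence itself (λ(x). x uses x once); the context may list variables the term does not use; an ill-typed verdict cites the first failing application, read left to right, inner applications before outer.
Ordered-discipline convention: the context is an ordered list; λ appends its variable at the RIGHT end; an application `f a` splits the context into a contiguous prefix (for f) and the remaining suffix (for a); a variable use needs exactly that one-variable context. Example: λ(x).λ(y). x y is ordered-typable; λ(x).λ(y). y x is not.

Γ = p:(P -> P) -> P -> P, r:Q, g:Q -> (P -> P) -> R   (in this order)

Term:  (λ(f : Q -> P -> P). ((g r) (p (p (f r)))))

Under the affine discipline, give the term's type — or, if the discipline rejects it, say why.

not well-typed under affine — p ×2, r ×2 used more than once (contraction)
variable uses: p ×2; r ×2; g ×1; f (λ-bound) ×1
use order (left to right): g, r, p, p, f, r
typing: well-typed at (Q -> P -> P) -> R
all disciplines: ordered ✗ · linear ✗ · affine ✗ · relevant ✓ · unrestricted ✓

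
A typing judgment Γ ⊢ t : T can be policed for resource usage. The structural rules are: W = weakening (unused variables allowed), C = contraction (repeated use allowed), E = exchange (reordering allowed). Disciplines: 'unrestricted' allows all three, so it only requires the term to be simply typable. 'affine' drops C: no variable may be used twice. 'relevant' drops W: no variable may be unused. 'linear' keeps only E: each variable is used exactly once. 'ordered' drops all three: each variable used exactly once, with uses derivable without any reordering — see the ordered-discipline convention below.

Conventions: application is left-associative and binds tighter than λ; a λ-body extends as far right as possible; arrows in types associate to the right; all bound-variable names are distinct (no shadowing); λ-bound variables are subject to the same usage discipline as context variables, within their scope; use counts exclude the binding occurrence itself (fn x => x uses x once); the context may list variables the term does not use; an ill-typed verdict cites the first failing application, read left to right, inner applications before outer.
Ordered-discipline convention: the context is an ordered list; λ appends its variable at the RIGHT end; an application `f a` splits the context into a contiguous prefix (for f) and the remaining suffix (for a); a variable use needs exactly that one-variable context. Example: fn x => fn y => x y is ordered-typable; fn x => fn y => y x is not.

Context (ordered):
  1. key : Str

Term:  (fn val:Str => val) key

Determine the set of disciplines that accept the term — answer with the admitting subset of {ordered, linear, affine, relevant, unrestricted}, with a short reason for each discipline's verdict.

admitting disciplines: ordered, linear, affine, relevant, unrestricted
variable uses: key: 1×; val [bound]: 1×
use order (left to right): val, key
typing: well-typed — term : Str
ordered ✓ (key, val once each; derivable with no W/C/E)
linear ✓ (exactly-once usage across key, val)
affine ✓ (at most one use each (key, val))
relevant ✓ (at least one use each (key, val))
unrestricted ✓ (well-typed at Str; no restrictions here)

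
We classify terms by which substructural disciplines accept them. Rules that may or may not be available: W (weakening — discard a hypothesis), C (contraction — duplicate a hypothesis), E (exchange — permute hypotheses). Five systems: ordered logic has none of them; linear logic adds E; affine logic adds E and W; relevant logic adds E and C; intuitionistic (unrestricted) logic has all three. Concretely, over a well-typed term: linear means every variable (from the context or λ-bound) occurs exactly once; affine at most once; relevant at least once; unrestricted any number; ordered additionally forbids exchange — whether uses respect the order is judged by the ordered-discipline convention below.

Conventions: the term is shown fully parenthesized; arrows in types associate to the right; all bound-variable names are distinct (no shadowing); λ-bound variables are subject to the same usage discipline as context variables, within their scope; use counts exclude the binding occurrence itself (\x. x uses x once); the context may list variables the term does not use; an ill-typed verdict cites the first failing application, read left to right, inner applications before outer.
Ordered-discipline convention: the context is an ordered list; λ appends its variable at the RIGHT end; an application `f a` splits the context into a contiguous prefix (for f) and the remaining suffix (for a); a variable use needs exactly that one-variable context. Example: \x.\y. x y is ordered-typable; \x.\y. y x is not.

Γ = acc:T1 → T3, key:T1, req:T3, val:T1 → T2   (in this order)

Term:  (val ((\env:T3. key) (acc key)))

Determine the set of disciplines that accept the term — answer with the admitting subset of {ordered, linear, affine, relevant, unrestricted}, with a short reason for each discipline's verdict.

accepted by: unrestricted
variable uses: acc ×1, key ×2, req ×0, val ×1, env [bound] ×0
order of uses: val, key, acc, key
typing: well-typed at T2
ordered ✗ (repeated use of key ×2; unused: req, env — weakening required)
linear ✗ (repeated use of key ×2; unused: req, env — weakening required)
affine ✗ (repeated use of key ×2)
relevant ✗ (unused: req, env — weakening required)
unrestricted ✓ (simply typable at T2; W, C, E all held)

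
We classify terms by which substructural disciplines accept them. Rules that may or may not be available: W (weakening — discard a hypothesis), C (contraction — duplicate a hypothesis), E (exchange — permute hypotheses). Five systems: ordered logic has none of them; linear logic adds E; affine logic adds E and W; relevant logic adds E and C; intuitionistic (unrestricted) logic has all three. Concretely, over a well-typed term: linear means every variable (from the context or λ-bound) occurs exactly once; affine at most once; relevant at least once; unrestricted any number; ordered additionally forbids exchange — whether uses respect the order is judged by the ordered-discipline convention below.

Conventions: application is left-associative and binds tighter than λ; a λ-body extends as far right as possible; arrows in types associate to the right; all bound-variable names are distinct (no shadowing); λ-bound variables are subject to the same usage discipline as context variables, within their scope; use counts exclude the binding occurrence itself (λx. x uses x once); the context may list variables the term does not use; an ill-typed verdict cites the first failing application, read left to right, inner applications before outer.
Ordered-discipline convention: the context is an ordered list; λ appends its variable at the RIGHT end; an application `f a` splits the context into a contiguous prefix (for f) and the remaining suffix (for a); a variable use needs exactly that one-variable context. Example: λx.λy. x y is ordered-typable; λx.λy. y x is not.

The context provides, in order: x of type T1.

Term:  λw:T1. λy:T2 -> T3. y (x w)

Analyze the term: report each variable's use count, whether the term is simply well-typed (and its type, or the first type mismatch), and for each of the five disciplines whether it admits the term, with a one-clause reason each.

use counts: x: 1×, w [bound]: 1×, y [bound]: 1×
use order (left to right): y, x, w
typing: ill-typed: non-function type T1 applied to an argument
ordered: ✗ — the type mismatch rejects it
linear: ✗ — not simply typable
affine: ✗ — fails simple typing
relevant: ✗ — a type mismatch blocks all five
unrestricted: ✗ — the type mismatch rejects it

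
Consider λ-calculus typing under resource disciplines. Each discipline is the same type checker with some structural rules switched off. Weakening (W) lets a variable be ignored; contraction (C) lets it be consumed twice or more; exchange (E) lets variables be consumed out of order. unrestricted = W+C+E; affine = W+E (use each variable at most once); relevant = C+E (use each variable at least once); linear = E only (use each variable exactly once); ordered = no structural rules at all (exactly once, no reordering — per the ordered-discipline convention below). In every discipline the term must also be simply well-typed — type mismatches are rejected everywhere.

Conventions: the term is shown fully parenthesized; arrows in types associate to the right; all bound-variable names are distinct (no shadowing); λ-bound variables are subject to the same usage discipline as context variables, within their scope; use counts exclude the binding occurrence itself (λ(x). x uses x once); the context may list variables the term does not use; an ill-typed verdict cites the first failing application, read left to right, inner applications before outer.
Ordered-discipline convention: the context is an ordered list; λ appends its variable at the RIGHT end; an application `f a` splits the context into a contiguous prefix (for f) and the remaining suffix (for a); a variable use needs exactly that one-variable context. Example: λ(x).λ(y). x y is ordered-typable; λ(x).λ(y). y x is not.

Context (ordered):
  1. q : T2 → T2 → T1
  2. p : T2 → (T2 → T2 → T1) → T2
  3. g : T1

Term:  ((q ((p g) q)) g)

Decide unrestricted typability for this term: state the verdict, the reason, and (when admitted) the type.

no — fails simple typing
usage: q ×2; p ×1; g ×2
use order (left to right): q, p, g, q, g
typing: ill-typed: argument of type T1 where T2 is required
per-discipline verdicts: ordered ✗ · linear ✗ · affine ✗ · relevant ✗ · unrestricted ✗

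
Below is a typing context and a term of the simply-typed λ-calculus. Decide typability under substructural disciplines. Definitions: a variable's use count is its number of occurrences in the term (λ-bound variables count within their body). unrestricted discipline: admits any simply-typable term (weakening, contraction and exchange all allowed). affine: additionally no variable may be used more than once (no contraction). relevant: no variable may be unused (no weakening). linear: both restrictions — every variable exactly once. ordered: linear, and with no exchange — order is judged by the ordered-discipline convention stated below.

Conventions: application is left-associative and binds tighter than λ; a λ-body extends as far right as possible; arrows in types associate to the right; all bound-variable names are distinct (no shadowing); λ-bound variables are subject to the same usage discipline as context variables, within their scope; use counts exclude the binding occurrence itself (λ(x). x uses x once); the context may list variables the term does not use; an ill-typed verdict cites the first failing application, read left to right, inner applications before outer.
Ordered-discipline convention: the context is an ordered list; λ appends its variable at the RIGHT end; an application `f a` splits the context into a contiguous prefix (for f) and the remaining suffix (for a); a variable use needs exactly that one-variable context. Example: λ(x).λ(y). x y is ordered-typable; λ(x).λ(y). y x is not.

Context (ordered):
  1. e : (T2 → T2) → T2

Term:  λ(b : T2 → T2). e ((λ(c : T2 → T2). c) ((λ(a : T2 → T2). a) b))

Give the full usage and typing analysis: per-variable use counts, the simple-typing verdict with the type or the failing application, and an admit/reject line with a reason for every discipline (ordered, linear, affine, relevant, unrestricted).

variable uses: e ×1, b (λ-bound) ×1, c (λ-bound) ×1, a (λ-bound) ×1
left-to-right use order: e, c, a, b
typing: well-typed — term : (T2 → T2) → T2
ordered: ✓, single-use (e, b, c, a), ordered derivation ok
linear: ✓, each of e, b, c, a used exactly once
affine: ✓, at most one use each (e, b, c, a)
relevant: ✓, every one of e, b, c, a appears
unrestricted: ✓, typability at (T2 → T2) → T2 is all that's needed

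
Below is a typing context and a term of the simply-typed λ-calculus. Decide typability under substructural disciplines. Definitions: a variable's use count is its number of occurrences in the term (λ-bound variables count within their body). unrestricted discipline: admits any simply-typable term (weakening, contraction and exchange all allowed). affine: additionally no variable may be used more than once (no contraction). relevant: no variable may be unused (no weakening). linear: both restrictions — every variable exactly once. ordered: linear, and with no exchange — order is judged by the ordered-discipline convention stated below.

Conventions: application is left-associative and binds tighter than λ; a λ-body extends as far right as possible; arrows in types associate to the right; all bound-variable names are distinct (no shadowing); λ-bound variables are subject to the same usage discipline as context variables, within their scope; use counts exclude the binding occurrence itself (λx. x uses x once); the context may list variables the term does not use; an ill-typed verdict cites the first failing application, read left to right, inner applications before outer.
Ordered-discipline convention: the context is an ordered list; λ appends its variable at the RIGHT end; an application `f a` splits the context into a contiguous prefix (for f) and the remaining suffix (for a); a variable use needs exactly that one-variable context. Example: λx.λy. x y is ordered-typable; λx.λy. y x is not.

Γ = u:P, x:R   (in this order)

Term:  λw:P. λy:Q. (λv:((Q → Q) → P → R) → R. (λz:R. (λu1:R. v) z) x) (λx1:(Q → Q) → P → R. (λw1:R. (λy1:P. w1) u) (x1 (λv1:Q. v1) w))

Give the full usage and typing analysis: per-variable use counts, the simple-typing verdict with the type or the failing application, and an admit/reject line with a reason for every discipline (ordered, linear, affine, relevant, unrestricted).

use counts: u ×1, x ×1, w (λ-bound) ×1, y (λ-bound) ×0, v (λ-bound) ×1, z (λ-bound) ×1, u1 (λ-bound) ×0, x1 (λ-bound) ×1, w1 (λ-bound) ×1, y1 (λ-bound) ×0, v1 (λ-bound) ×1
use order (left to right): v, z, x, w1, u, x1, v1, w
typing: ✓ — P → Q → ((Q → Q) → P → R) → R
ordered ✗ (y, u1, y1 left unused)
linear ✗ (y, u1, y1 left unused)
affine ✓ (u, x, w, y, v, z, u1, x1, w1, y1, v1: no repeats, contraction unneeded)
relevant ✗ (y, u1, y1 left unused)
unrestricted ✓ (well-typed at P → Q → ((Q → Q) → P → R) → R; no restrictions here)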